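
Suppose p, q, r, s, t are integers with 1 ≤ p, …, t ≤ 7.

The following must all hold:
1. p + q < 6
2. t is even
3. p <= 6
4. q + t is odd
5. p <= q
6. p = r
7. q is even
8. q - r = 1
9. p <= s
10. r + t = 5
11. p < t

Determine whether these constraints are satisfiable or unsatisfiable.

Unsatisfiable

Constraint 7 makes q even and constraint 2 makes t even, so q + t must be even. Constraint 4 says q + t is odd — contradiction.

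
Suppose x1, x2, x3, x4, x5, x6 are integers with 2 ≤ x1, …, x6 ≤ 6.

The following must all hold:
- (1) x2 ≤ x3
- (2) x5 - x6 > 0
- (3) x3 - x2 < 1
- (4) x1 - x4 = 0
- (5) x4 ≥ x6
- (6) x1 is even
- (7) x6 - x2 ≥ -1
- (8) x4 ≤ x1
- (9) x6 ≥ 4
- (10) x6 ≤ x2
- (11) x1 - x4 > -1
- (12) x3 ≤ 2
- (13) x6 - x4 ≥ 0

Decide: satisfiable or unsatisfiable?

From constraints 9 and 10: x2 ≥ x6 and x6 ≥ 4, so x2 ≥ 4. From constraints 1 and 12: x2 ≤ x3 and x3 ≤ 2, so x2 ≤ 2. But 2 < 4, so no value of x2 works.

Unsatisfiable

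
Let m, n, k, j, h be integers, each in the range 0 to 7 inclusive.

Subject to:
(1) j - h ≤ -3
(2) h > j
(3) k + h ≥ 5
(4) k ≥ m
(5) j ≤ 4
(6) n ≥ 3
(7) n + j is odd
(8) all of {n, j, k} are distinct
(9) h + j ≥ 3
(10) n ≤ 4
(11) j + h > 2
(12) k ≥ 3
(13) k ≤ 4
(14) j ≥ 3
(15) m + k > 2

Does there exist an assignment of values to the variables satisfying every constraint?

Unsatisfiable

Constraints 5, 6, 10, 12, 13, and 14 confine each of n, j, k to the 2 values {3, 4}.
Constraint 8 requires all 3 of them to be distinct, but only 2 values are available — impossible by the pigeonhole principle.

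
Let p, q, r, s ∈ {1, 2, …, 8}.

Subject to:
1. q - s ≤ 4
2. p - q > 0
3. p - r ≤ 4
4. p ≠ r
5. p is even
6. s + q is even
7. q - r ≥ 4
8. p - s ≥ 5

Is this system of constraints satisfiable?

Constraints 1, 3, 7, and 8 give r − p ≥ -4, p − s ≥ 5, s − q ≥ -4, q − r ≥ 4.
Adding all 4 inequalities: the left sides telescope to 0, and the right sides sum to (-4) + 5 + (-4) + 4 = 1. So 0 ≥ 1, which is false.

Unsatisfiable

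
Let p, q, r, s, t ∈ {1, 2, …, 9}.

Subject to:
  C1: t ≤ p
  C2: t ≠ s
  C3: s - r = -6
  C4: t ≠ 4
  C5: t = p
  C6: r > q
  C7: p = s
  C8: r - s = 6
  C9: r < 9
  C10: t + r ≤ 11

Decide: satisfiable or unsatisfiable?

Unsatisfiable

From constraints 5 and 7, t = p = s, so t = s. But constraint 2 says t ≠ s. Contradiction.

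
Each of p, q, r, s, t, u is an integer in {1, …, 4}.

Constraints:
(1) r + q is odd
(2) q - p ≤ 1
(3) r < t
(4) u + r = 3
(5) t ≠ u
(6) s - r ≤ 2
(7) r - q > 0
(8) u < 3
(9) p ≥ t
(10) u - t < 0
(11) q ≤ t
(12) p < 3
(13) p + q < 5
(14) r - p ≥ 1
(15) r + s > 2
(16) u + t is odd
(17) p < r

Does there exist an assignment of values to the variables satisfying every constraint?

Constraints 3, 9, and 17 give p < r, r < t, t ≤ p. Chaining: p < r < t ≤ p, which forces p < p — impossible.

Unsatisfiable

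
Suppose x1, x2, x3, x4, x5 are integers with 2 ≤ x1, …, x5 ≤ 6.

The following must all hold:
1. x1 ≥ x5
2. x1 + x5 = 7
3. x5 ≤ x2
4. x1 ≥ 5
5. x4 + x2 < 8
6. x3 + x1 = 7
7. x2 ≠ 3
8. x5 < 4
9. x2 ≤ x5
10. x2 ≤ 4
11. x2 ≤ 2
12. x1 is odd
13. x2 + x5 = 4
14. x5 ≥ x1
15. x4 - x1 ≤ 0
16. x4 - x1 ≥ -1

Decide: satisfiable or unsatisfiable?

From constraints 4 and 14: x5 ≥ x1 and x1 ≥ 5, so x5 ≥ 5. From constraints 3 and 11: x5 ≤ x2 and x2 ≤ 2, so x5 ≤ 2. But 2 < 5, so no value of x5 works.

Unsatisfiable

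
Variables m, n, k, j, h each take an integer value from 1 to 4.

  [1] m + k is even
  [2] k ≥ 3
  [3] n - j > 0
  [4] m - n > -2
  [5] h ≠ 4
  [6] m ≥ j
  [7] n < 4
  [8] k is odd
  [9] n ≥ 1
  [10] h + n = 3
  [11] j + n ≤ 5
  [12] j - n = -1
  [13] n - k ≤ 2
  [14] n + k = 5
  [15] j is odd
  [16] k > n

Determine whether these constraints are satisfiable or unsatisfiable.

Satisfiable

The assignment m = 1, n = 2, k = 3, j = 1, h = 1 works:
  constraint 3 holds since n - j = 1.
  constraint 4 holds since m - n = -1.
  constraint 10 holds since h + n = 3.
The rest check out directly.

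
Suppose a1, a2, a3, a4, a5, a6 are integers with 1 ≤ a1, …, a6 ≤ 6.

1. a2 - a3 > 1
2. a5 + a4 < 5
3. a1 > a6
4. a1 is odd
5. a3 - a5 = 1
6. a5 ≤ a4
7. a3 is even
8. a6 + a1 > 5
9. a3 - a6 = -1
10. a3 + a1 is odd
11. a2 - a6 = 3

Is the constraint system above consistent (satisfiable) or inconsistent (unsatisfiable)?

Satisfiable

One satisfying assignment is a1 = 5, a2 = 6, a3 = 2, a4 = 2, a5 = 1, a6 = 3.
For the less obvious constraints — constraint 1: a2 - a3 = 4; constraint 2: a5 + a4 = 3 — and the others hold by inspection.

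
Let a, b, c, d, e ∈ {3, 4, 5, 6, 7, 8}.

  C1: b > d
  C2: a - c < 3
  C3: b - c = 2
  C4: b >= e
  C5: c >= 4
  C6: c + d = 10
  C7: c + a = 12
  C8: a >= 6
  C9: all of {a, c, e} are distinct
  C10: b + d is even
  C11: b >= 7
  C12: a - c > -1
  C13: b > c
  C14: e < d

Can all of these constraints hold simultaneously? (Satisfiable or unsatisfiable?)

Try a = 7, b = 7, c = 5, d = 5, e = 4.
Check constraint 2: a - c = 2; constraint 3: b - c = 2; constraint 6: c + d = 10. The remaining constraints are straightforward to verify.

Satisfiable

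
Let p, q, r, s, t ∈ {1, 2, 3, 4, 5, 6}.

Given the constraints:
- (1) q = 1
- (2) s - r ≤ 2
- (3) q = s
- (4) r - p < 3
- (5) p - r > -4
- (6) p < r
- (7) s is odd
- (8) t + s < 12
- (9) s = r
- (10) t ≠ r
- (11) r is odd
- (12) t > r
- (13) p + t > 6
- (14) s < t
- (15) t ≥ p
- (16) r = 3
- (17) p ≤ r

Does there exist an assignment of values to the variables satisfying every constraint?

Constraint 1 fixes q = 1 and constraint 16 fixes r = 3. Constraints 3 and 9 give q = s = r, so q = r. But 1 ≠ 3 — contradiction.

Unsatisfiable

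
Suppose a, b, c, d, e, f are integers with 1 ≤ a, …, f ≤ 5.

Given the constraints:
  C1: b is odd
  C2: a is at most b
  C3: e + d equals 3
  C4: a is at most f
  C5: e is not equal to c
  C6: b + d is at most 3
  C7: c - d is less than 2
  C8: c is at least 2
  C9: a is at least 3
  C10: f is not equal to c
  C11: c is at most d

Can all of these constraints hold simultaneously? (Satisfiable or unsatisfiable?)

From constraints 2 and 9: b ≥ a ≥ 3. From constraints 8 and 11: d ≥ c ≥ 2. Hence b + d ≥ 5. But constraint 6 requires b + d ≤ 3, and 3 < 5. Contradiction.

Unsatisfiable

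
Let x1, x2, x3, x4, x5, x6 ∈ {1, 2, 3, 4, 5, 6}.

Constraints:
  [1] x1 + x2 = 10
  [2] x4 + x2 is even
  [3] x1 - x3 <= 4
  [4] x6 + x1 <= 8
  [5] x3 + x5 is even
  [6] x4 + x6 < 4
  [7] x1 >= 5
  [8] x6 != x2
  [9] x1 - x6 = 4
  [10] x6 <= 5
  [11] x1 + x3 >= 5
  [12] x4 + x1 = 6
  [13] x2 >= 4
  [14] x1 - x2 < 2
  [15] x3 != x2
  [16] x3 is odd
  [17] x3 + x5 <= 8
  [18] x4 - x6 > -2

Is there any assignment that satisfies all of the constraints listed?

Take x1 = 5, x2 = 5, x3 = 1, x4 = 1, x5 = 5, x6 = 1. Then constraint 1: x1 + x2 = 10; constraint 3: x1 - x3 = 4; constraint 4: x6 + x1 = 6, and every other listed constraint is also met.

Satisfiable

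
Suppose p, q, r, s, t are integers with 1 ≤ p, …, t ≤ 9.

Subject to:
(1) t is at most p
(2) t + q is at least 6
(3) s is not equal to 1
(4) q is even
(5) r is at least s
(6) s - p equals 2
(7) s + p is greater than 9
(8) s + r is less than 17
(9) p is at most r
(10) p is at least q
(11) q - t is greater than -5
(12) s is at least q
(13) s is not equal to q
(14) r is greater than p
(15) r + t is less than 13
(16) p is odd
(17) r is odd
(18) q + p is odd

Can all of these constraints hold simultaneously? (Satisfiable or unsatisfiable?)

The assignment p = 5, q = 2, r = 7, s = 7, t = 5 works:
  constraint 2 holds since t + q = 7.
  constraint 6 holds since s - p = 2.
The rest check out directly.

Satisfiable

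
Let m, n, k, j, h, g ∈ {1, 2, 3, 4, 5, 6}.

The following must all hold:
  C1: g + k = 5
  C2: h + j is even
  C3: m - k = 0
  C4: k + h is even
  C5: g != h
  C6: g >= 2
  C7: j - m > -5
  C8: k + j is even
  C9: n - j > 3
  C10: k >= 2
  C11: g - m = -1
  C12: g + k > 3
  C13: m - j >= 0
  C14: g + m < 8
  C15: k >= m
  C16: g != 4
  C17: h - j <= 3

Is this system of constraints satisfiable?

Satisfiable

One satisfying assignment is m = 3, n = 5, k = 3, j = 1, h = 3, g = 2.
For the less obvious constraints — constraint 1: g + k = 5; constraint 3: m - k = 0; constraint 7: j - m = -2 — and the others hold by inspection.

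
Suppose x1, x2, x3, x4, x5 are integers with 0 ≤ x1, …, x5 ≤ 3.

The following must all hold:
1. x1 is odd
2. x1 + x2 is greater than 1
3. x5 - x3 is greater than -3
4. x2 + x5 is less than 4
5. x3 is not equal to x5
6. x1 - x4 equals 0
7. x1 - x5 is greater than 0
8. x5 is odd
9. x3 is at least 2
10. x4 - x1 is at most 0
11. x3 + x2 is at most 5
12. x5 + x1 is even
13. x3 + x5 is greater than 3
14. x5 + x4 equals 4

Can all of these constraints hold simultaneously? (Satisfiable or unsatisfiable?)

Satisfiable

Try x1 = 3, x2 = 0, x3 = 3, x4 = 3, x5 = 1.
Check constraint 2: x1 + x2 = 3; constraint 3: x5 - x3 = -2. The remaining constraints are straightforward to verify.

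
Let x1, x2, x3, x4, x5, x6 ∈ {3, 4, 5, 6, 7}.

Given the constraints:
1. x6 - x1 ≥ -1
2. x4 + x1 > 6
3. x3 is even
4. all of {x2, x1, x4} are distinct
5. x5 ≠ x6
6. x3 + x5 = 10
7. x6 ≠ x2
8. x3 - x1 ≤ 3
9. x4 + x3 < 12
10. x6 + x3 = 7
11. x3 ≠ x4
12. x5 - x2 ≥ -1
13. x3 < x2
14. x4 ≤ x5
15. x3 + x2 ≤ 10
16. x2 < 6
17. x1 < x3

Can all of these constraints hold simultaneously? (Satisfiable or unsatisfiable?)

The assignment x1 = 3, x2 = 5, x3 = 4, x4 = 6, x5 = 6, x6 = 3 works:
  constraint 1 holds since x6 - x1 = 0.
  constraint 2 holds since x4 + x1 = 9.
  constraint 6 holds since x3 + x5 = 10.
The rest check out directly.

Satisfiable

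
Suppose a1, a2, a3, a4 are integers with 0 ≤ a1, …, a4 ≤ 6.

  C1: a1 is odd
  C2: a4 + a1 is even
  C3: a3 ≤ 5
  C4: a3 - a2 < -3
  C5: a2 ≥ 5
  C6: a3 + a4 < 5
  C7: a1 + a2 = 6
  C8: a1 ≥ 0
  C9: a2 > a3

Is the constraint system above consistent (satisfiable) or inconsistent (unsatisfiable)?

Satisfiable

Try a1 = 1, a2 = 5, a3 = 1, a4 = 3.
Check constraint 4: a3 - a2 = -4; constraint 6: a3 + a4 = 4; constraint 7: a1 + a2 = 6. The remaining constraints are straightforward to verify.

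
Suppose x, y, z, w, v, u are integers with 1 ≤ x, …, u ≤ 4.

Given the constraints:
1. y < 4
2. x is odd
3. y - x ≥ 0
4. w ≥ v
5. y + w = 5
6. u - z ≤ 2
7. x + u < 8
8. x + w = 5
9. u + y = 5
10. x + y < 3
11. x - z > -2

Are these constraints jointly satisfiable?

Satisfiable

Take x = 1, y = 1, z = 2, w = 4, v = 1, u = 4. Then constraint 3: y - x = 0; constraint 5: y + w = 5; constraint 6: u - z = 2, and every other listed constraint is also met.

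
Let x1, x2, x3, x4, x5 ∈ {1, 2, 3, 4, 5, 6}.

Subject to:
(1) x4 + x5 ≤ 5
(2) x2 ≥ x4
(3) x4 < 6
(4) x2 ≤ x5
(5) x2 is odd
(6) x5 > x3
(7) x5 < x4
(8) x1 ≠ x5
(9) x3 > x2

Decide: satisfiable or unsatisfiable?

Unsatisfiable

Constraints 2, 6, 7, and 9 give x2 < x3, x3 < x5, x5 < x4, x4 ≤ x2. Chaining: x2 < x3 < x5 < x4 ≤ x2, which forces x2 < x2 — impossible.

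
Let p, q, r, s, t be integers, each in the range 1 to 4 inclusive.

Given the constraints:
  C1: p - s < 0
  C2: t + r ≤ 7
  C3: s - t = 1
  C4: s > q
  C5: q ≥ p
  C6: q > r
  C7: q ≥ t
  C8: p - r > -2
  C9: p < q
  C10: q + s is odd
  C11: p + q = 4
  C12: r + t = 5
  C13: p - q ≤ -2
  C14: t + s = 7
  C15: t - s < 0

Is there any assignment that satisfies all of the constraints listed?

Satisfiable

Setting (p, q, r, s, t) = (1, 3, 2, 4, 3) satisfies everything: constraint 1: p - s = -3; constraint 2: t + r = 5, and the others follow.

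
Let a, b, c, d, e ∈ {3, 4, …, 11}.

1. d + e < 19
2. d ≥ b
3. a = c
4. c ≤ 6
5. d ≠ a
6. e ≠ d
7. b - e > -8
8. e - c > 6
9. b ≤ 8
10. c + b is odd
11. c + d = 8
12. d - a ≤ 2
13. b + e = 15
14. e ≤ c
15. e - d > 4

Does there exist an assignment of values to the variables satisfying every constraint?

Unsatisfiable

From constraint 9: b ≤ 8. From constraints 4 and 14: e ≤ c ≤ 6. Hence b + e ≤ 14. But constraint 13 requires b + e = 15, and 15 > 14. Contradiction.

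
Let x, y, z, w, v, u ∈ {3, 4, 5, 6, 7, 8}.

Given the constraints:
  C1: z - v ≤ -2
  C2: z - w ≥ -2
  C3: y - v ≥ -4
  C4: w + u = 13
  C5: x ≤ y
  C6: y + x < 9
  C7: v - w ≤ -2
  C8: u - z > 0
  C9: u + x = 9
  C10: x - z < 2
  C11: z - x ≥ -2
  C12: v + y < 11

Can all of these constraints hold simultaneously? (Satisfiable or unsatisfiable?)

Constraints 1, 2, and 7 give v − z ≥ 2, z − w ≥ -2, w − v ≥ 2.
Adding all 3 inequalities: the left sides telescope to 0, and the right sides sum to 2 + (-2) + 2 = 2. So 0 ≥ 2, which is false.

Unsatisfiable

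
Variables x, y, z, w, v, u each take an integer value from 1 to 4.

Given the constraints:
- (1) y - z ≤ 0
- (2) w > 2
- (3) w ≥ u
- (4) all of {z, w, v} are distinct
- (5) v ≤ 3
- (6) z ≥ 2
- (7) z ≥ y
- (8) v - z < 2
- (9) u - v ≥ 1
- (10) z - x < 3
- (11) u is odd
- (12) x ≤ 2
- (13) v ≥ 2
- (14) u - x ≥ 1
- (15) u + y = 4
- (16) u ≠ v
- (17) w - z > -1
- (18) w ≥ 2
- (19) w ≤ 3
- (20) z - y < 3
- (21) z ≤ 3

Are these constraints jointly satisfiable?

Constraints 5, 6, 13, 18, 19, and 21 confine each of z, w, v to the 2 values {2, 3}.
Constraint 4 requires all 3 of them to be distinct, but only 2 values are available — impossible by the pigeonhole principle.

Unsatisfiable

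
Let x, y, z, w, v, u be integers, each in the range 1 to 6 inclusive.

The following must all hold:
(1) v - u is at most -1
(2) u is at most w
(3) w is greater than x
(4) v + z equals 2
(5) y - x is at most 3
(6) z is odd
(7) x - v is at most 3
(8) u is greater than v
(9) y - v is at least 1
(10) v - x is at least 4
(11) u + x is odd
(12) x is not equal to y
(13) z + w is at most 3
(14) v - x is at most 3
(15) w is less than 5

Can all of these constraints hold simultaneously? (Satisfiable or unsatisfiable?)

Unsatisfiable

Constraints 5, 9, and 10 give x − y ≥ -3, y − v ≥ 1, v − x ≥ 4.
Adding all 3 inequalities: the left sides telescope to 0, and the right sides sum to (-3) + 1 + 4 = 2. So 0 ≥ 2, which is false.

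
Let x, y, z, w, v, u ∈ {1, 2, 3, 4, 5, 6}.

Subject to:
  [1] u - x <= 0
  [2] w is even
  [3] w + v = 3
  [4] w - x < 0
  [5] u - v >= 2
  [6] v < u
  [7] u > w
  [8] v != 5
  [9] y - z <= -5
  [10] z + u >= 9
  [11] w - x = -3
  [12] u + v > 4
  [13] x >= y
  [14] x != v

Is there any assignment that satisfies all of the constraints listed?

Try x = 5, y = 1, z = 6, w = 2, v = 1, u = 4.
Check constraint 1: u - x = -1; constraint 3: w + v = 3; constraint 4: w - x = -3. The remaining constraints are straightforward to verify.

Satisfiable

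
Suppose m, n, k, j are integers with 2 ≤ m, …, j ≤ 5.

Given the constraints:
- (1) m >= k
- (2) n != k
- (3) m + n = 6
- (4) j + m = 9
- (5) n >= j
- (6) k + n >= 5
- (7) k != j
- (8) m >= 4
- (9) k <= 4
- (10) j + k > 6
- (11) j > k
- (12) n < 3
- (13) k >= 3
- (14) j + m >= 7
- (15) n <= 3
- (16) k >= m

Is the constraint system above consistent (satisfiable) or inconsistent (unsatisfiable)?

From constraints 5 and 15: j ≤ n ≤ 3. From constraints 9 and 16: m ≤ k ≤ 4. Hence j + m ≤ 7. But constraint 4 requires j + m = 9, and 9 > 7. Contradiction.

Unsatisfiable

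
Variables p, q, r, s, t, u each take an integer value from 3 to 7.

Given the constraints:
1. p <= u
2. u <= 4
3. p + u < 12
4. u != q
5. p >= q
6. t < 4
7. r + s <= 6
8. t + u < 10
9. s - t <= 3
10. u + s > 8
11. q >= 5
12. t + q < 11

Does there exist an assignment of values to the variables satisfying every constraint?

Unsatisfiable

From constraints 5 and 11: p ≥ q and q ≥ 5, so p ≥ 5. From constraints 1 and 2: p ≤ u and u ≤ 4, so p ≤ 4. But 4 < 5, so no value of p works.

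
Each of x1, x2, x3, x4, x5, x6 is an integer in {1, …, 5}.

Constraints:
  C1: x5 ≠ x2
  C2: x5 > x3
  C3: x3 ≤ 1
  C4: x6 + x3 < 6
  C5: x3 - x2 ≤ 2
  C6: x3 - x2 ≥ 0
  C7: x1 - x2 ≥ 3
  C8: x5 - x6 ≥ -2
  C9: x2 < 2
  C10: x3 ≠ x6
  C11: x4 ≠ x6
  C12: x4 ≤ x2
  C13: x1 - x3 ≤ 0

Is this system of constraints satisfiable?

Constraints 5, 7, and 13 give x2 − x3 ≥ -2, x3 − x1 ≥ 0, x1 − x2 ≥ 3.
Adding all 3 inequalities: the left sides telescope to 0, and the right sides sum to (-2) + 0 + 3 = 1. So 0 ≥ 1, which is false.

Unsatisfiable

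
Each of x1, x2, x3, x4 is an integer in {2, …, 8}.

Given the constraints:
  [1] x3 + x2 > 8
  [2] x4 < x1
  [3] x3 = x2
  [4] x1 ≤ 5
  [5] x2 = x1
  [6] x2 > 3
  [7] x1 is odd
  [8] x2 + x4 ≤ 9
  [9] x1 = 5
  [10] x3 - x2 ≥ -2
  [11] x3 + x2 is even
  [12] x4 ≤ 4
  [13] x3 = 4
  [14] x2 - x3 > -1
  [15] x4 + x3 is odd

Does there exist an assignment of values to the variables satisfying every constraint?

Constraint 13 fixes x3 = 4 and constraint 9 fixes x1 = 5. Constraints 3 and 5 give x3 = x2 = x1, so x3 = x1. But 4 ≠ 5 — contradiction.

Unsatisfiable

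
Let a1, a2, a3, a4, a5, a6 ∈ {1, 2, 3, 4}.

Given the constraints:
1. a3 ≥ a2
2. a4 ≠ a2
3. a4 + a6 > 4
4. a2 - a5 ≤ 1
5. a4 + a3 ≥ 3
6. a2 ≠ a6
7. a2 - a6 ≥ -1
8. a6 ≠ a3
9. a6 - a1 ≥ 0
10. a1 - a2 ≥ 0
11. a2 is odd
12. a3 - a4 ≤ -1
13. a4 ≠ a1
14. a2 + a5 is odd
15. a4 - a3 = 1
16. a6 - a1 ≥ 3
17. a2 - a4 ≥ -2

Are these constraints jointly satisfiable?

Constraints 7, 10, and 16 give a1 − a2 ≥ 0, a2 − a6 ≥ -1, a6 − a1 ≥ 3.
Adding all 3 inequalities: the left sides telescope to 0, and the right sides sum to 0 + (-1) + 3 = 2. So 0 ≥ 2, which is false.

Unsatisfiable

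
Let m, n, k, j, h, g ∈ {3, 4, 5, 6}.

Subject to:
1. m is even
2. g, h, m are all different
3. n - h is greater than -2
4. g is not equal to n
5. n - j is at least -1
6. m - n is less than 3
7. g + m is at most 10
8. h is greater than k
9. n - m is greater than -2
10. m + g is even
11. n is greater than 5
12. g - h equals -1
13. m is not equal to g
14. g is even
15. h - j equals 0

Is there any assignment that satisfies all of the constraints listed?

One satisfying assignment is m = 6, n = 6, k = 4, j = 5, h = 5, g = 4.
For the less obvious constraints — constraint 3: n - h = 1; constraint 5: n - j = 1 — and the others hold by inspection.

Satisfiable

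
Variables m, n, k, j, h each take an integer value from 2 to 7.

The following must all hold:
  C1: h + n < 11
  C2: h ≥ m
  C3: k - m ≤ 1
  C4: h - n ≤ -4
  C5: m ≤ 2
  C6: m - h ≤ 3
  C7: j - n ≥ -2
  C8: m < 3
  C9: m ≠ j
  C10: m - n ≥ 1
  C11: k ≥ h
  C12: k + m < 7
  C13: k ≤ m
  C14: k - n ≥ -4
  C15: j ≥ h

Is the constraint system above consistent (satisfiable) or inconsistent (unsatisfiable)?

Unsatisfiable

Constraints 4, 6, and 10 give h − m ≥ -3, m − n ≥ 1, n − h ≥ 4.
Adding all 3 inequalities: the left sides telescope to 0, and the right sides sum to (-3) + 1 + 4 = 2. So 0 ≥ 2, which is false.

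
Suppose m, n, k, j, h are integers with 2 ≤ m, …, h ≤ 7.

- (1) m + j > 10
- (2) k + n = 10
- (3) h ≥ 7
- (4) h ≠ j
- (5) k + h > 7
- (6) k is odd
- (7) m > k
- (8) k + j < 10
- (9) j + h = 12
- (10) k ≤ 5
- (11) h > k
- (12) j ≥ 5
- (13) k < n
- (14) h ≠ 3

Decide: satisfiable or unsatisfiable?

The assignment m = 6, n = 7, k = 3, j = 5, h = 7 works:
  constraint 1 holds since m + j = 11.
  constraint 2 holds since k + n = 10.
  constraint 5 holds since k + h = 10.
The rest check out directly.

Satisfiable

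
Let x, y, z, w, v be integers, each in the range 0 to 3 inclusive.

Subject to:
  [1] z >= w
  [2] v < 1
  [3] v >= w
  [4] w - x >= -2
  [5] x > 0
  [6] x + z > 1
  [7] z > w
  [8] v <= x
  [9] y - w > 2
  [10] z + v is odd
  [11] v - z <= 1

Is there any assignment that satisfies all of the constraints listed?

Try x = 2, y = 3, z = 1, w = 0, v = 0.
Check constraint 4: w - x = -2; constraint 6: x + z = 3. The remaining constraints are straightforward to verify.

Satisfiable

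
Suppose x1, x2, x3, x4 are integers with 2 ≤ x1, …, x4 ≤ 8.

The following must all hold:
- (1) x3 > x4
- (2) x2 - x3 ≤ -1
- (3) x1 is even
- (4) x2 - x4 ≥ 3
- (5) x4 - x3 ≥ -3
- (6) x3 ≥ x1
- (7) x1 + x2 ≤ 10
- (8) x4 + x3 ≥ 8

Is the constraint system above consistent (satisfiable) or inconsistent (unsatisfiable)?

Unsatisfiable

Constraints 2, 4, and 5 give x3 − x2 ≥ 1, x2 − x4 ≥ 3, x4 − x3 ≥ -3.
Adding all 3 inequalities: the left sides telescope to 0, and the right sides sum to 1 + 3 + (-3) = 1. So 0 ≥ 1, which is false.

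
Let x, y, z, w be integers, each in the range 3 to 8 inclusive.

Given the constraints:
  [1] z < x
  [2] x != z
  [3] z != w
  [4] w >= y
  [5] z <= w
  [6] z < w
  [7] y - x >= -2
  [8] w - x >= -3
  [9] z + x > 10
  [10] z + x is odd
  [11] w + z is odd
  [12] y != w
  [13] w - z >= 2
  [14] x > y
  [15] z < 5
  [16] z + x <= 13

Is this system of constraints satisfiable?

Satisfiable

Try x = 7, y = 6, z = 4, w = 7.
Check constraint 7: y - x = -1; constraint 8: w - x = 0. The remaining constraints are straightforward to verify.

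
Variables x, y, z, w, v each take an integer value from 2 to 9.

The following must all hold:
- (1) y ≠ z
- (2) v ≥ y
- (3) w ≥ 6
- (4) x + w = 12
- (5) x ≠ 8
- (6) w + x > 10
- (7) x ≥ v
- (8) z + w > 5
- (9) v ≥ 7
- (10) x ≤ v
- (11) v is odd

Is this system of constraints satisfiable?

Unsatisfiable

From constraints 7 and 9: x ≥ v ≥ 7. From constraint 3: w ≥ 6. Hence x + w ≥ 13. But constraint 4 requires x + w = 12, and 12 < 13. Contradiction.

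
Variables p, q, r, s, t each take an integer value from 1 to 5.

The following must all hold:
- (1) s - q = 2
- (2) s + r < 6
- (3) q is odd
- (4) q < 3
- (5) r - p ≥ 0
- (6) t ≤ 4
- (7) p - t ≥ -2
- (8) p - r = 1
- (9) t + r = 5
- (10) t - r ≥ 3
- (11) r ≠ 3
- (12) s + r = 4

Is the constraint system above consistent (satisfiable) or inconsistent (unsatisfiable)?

Unsatisfiable

Constraints 5, 7, and 10 give p − t ≥ -2, t − r ≥ 3, r − p ≥ 0.
Adding all 3 inequalities: the left sides telescope to 0, and the right sides sum to (-2) + 3 + 0 = 1. So 0 ≥ 1, which is false.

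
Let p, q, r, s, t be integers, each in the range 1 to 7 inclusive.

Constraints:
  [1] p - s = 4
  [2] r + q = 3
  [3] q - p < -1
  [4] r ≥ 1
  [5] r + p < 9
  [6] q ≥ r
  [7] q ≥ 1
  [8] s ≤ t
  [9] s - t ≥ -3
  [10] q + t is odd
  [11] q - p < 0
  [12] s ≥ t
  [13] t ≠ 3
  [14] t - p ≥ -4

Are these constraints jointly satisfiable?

Satisfiable

Try p = 5, q = 2, r = 1, s = 1, t = 1.
Check constraint 1: p - s = 4; constraint 2: r + q = 3. The remaining constraints are straightforward to verify.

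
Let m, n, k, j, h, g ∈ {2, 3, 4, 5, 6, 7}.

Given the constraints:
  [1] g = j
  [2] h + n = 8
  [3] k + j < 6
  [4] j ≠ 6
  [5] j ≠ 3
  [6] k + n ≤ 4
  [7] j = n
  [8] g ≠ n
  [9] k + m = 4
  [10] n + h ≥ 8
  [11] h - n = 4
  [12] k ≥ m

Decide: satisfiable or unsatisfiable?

Unsatisfiable

From constraints 1 and 7, g = j = n, so g = n. But constraint 8 says g ≠ n. Contradiction.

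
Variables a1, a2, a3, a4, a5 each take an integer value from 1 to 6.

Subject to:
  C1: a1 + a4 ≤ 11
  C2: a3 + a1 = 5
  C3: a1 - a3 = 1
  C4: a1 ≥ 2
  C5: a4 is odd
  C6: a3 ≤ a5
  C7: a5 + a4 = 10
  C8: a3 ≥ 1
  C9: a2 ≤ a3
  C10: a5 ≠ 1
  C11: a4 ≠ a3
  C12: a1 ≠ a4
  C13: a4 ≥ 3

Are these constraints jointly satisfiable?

Satisfiable

Take a1 = 3, a2 = 2, a3 = 2, a4 = 5, a5 = 5. Then constraint 1: a1 + a4 = 8; constraint 2: a3 + a1 = 5; constraint 3: a1 - a3 = 1, and every other listed constraint is also met.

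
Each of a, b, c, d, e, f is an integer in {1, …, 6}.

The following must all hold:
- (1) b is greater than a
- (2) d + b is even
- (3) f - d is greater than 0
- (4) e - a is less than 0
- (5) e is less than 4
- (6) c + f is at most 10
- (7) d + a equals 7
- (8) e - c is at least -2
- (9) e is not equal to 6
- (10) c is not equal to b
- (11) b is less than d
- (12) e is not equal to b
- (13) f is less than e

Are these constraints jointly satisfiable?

Constraints 1, 3, 4, 11, and 13 give d < f, f < e, e < a, a < b, b < d. Chaining: d < f < e < a < b < d, which forces d < d — impossible.

Unsatisfiable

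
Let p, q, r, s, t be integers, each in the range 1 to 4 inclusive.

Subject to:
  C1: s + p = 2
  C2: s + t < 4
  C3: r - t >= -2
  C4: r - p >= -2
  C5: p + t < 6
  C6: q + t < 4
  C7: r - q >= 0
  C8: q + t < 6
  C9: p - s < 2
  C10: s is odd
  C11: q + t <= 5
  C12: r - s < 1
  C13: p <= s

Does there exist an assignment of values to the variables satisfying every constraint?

Try p = 1, q = 1, r = 1, s = 1, t = 2.
Check constraint 1: s + p = 2; constraint 2: s + t = 3. The remaining constraints are straightforward to verify.

Satisfiable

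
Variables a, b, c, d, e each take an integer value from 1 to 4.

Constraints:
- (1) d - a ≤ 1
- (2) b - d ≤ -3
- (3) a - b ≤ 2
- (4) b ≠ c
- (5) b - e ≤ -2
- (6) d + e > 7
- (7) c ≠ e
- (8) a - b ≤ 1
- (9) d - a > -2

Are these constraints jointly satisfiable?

Constraints 1, 2, and 8 give b − a ≥ -1, a − d ≥ -1, d − b ≥ 3.
Adding all 3 inequalities: the left sides telescope to 0, and the right sides sum to (-1) + (-1) + 3 = 1. So 0 ≥ 1, which is false.

Unsatisfiable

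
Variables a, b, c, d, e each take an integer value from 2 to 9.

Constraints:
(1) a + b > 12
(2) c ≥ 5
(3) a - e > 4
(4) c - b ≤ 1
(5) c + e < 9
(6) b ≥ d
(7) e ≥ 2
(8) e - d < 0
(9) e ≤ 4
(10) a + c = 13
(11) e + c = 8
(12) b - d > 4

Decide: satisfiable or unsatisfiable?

One satisfying assignment is a = 7, b = 8, c = 6, d = 3, e = 2.
For the less obvious constraints — constraint 1: a + b = 15; constraint 3: a - e = 5; constraint 4: c - b = -2 — and the others hold by inspection.

Satisfiable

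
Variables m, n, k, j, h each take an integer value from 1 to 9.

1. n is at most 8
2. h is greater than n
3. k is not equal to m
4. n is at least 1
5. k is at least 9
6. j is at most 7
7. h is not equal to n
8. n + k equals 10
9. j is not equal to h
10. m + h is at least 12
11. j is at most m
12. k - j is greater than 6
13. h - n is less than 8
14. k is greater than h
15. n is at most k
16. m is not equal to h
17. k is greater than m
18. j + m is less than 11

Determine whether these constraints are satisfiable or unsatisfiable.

Setting (m, n, k, j, h) = (7, 1, 9, 2, 8) satisfies everything: constraint 8: n + k = 10; constraint 10: m + h = 15; constraint 12: k - j = 7, and the others follow.

Satisfiable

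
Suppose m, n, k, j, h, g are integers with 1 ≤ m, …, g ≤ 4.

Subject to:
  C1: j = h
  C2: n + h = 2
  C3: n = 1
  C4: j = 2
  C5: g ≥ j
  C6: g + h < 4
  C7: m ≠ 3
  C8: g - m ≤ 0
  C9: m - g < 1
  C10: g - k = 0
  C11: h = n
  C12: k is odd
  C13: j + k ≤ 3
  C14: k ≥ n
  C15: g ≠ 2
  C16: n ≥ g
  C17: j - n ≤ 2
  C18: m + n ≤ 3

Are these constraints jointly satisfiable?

Unsatisfiable

Constraint 4 fixes j = 2 and constraint 3 fixes n = 1. Constraints 1 and 11 give j = h = n, so j = n. But 2 ≠ 1 — contradiction.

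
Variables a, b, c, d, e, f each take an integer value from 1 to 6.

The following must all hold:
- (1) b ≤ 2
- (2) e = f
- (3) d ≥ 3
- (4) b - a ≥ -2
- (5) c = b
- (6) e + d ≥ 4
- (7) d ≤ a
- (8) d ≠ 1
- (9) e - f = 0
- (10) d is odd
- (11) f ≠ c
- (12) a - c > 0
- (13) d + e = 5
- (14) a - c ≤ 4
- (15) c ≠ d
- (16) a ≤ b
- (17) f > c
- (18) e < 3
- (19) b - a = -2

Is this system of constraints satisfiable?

From constraints 3 and 7: a ≥ d and d ≥ 3, so a ≥ 3. From constraints 1 and 16: a ≤ b and b ≤ 2, so a ≤ 2. But 2 < 3, so no value of a works.

Unsatisfiable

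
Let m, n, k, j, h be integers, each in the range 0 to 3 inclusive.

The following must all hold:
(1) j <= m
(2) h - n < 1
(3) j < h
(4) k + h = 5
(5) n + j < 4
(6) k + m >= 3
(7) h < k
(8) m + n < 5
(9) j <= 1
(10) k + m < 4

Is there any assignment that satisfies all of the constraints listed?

Satisfiable

The assignment m = 0, n = 3, k = 3, j = 0, h = 2 works:
  constraint 2 holds since h - n = -1.
  constraint 4 holds since k + h = 5.
  constraint 5 holds since n + j = 3.
The rest check out directly.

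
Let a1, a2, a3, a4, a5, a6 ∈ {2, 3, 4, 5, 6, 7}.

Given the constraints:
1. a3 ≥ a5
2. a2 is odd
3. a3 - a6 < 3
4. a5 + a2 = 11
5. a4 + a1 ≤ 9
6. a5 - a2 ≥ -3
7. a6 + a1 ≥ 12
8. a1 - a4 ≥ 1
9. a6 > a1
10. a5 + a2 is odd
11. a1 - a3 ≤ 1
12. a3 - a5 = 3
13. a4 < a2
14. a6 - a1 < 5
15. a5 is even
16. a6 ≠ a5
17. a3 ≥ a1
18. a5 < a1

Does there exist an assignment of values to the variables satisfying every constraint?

Try a1 = 5, a2 = 7, a3 = 7, a4 = 3, a5 = 4, a6 = 7.
Check constraint 3: a3 - a6 = 0; constraint 4: a5 + a2 = 11. The remaining constraints are straightforward to verify.

Satisfiable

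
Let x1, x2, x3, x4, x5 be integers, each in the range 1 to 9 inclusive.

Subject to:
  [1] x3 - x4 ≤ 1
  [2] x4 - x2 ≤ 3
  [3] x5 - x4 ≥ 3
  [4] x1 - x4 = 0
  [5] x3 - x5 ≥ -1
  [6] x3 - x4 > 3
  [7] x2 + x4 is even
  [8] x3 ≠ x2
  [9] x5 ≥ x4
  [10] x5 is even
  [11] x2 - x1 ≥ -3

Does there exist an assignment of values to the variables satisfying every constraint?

Constraints 1, 3, and 5 give x5 − x4 ≥ 3, x4 − x3 ≥ -1, x3 − x5 ≥ -1.
Adding all 3 inequalities: the left sides telescope to 0, and the right sides sum to 3 + (-1) + (-1) = 1. So 0 ≥ 1, which is false.

Unsatisfiable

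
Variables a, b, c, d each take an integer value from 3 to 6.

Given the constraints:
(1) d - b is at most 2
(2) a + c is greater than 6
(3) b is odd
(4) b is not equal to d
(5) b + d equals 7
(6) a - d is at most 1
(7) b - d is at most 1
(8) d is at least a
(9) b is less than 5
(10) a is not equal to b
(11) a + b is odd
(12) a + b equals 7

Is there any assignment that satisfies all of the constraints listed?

Satisfiable

Setting (a, b, c, d) = (4, 3, 4, 4) satisfies everything: constraint 1: d - b = 1; constraint 2: a + c = 8, and the others follow.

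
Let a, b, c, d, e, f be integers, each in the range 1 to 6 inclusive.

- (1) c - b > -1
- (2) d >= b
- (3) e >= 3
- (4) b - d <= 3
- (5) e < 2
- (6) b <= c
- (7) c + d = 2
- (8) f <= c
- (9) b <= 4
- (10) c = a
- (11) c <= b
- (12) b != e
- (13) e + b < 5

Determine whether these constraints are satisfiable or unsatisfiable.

From constraint 3: e ≥ 3. From constraint 5: e ≤ 1. But 1 < 3, so no value of e works.

Unsatisfiable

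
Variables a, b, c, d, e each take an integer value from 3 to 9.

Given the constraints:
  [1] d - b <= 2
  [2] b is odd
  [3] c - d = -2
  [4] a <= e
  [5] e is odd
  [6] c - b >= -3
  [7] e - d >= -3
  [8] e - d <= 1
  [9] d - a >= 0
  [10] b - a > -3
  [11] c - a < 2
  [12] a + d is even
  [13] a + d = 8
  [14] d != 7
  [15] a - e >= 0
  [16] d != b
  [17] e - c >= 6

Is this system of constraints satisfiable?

Constraints 1, 6, 9, 15, and 17 give c − b ≥ -3, b − d ≥ -2, d − a ≥ 0, a − e ≥ 0, e − c ≥ 6.
Adding all 5 inequalities: the left sides telescope to 0, and the right sides sum to (-3) + (-2) + 0 + 0 + 6 = 1. So 0 ≥ 1, which is false.

Unsatisfiable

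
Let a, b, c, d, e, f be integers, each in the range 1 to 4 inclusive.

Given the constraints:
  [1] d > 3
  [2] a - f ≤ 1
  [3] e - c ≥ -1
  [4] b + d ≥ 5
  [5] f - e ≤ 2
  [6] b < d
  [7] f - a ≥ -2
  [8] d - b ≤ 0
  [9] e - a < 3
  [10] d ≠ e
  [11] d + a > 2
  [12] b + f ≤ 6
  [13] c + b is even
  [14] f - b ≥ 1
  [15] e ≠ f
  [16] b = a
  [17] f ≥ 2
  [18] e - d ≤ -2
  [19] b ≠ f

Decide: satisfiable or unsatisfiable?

Unsatisfiable

Constraints 5, 8, 14, and 18 give b − d ≥ 0, d − e ≥ 2, e − f ≥ -2, f − b ≥ 1.
Adding all 4 inequalities: the left sides telescope to 0, and the right sides sum to 0 + 2 + (-2) + 1 = 1. So 0 ≥ 1, which is false.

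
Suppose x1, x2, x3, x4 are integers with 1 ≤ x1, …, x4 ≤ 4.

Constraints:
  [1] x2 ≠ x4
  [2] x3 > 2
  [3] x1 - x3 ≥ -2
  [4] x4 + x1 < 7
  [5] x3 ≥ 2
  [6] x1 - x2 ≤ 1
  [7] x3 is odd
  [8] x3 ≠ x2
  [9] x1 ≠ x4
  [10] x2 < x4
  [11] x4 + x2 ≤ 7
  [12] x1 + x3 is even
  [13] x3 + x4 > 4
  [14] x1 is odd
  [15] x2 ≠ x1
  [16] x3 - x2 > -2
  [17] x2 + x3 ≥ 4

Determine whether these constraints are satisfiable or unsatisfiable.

One satisfying assignment is x1 = 1, x2 = 2, x3 = 3, x4 = 3.
For the less obvious constraints — constraint 3: x1 - x3 = -2; constraint 4: x4 + x1 = 4 — and the others hold by inspection.

Satisfiable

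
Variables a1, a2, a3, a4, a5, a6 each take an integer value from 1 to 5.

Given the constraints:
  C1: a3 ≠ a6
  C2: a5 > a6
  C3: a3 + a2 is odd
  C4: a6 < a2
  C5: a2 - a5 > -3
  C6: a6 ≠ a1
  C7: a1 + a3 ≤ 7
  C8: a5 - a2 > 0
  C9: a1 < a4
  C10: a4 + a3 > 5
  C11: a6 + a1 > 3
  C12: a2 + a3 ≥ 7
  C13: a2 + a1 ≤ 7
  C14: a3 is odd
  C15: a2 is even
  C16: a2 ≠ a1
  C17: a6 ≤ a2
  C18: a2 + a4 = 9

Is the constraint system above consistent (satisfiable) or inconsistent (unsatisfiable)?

Take a1 = 3, a2 = 4, a3 = 3, a4 = 5, a5 = 5, a6 = 2. Then constraint 5: a2 - a5 = -1; constraint 7: a1 + a3 = 6, and every other listed constraint is also met.

Satisfiable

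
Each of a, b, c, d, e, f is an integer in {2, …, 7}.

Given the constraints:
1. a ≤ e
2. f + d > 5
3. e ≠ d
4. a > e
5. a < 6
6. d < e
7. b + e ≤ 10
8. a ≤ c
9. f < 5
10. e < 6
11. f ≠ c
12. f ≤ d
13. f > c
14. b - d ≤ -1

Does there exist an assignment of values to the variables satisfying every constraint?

Constraints 4, 6, 8, 12, and 13 give a ≤ c, c < f, f ≤ d, d < e, e < a. Chaining: a ≤ c < f ≤ d < e < a, which forces a < a — impossible.

Unsatisfiable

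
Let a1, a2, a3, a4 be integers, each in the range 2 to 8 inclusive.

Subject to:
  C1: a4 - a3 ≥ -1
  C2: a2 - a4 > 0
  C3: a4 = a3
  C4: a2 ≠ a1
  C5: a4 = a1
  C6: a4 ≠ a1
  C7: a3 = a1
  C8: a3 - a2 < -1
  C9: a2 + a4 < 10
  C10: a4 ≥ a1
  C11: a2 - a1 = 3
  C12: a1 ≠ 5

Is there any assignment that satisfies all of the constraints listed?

From constraints 3 and 7, a4 = a3 = a1, so a4 = a1. But constraint 6 says a4 ≠ a1. Contradiction.

Unsatisfiable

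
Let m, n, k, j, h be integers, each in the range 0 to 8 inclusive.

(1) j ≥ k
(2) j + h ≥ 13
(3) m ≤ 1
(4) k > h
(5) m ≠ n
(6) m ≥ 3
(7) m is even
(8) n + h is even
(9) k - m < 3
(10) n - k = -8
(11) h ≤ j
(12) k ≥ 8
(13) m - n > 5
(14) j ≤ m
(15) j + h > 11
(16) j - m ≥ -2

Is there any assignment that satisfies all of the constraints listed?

From constraints 1 and 12: j ≥ k and k ≥ 8, so j ≥ 8. From constraints 3 and 14: j ≤ m and m ≤ 1, so j ≤ 1. But 1 < 8, so no value of j works.

Unsatisfiable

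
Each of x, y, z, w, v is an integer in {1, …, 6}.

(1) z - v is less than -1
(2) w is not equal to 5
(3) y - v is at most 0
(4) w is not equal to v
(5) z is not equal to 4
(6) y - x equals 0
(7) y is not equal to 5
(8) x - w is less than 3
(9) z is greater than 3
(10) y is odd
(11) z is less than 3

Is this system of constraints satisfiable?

From constraint 9: z ≥ 4. From constraint 11: z ≤ 2. But 2 < 4, so no value of z works.

Unsatisfiable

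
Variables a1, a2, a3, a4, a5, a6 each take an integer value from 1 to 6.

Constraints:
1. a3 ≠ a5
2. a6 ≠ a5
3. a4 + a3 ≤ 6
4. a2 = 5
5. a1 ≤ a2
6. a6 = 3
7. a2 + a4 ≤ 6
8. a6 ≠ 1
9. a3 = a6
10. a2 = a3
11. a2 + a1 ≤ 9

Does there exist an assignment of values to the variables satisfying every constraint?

Constraint 4 fixes a2 = 5 and constraint 6 fixes a6 = 3. Constraints 9 and 10 give a2 = a3 = a6, so a2 = a6. But 5 ≠ 3 — contradiction.

Unsatisfiable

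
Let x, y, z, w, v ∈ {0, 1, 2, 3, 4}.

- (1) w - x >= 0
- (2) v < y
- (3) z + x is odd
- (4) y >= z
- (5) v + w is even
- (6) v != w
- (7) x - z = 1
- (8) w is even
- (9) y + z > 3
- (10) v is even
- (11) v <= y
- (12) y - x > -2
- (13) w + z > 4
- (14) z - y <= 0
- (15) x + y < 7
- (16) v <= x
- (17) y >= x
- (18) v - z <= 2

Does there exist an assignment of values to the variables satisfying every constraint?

Take x = 2, y = 3, z = 1, w = 4, v = 2. Then constraint 1: w - x = 2; constraint 7: x - z = 1; constraint 9: y + z = 4, and every other listed constraint is also met.

Satisfiable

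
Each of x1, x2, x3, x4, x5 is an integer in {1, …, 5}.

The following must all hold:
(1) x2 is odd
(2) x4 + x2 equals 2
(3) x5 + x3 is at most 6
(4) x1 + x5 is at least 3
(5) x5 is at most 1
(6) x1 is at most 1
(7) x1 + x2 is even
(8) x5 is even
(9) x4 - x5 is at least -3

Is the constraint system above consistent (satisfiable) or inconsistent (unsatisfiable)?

From constraint 6: x1 ≤ 1. From constraint 5: x5 ≤ 1. Hence x1 + x5 ≤ 2. But constraint 4 requires x1 + x5 ≥ 3, and 3 > 2. Contradiction.

Unsatisfiable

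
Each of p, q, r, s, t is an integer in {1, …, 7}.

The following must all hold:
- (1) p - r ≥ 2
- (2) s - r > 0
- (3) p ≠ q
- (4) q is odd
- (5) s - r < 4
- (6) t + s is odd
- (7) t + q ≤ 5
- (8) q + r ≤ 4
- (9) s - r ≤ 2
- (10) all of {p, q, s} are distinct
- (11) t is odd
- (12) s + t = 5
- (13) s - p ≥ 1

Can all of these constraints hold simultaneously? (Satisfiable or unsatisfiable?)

Unsatisfiable

Constraints 1, 9, and 13 give s − p ≥ 1, p − r ≥ 2, r − s ≥ -2.
Adding all 3 inequalities: the left sides telescope to 0, and the right sides sum to 1 + 2 + (-2) = 1. So 0 ≥ 1, which is false.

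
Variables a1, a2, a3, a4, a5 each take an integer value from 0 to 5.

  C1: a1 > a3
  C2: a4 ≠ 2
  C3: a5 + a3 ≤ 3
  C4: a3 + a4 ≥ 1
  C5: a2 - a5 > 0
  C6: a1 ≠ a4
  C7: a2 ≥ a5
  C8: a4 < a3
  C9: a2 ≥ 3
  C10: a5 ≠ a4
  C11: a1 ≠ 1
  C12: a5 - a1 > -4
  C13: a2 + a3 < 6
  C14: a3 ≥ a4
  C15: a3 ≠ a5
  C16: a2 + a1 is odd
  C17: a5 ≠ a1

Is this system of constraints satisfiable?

Take a1 = 4, a2 = 3, a3 = 2, a4 = 0, a5 = 1. Then constraint 3: a5 + a3 = 3; constraint 4: a3 + a4 = 2; constraint 5: a2 - a5 = 2, and every other listed constraint is also met.

Satisfiable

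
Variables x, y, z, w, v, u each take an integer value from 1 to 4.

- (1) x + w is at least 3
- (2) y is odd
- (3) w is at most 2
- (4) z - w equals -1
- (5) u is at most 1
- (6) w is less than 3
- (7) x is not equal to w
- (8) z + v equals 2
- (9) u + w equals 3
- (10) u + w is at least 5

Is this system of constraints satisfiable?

Unsatisfiable

From constraint 5: u ≤ 1. From constraint 3: w ≤ 2. Hence u + w ≤ 3. But constraint 10 requires u + w ≥ 5, and 5 > 3. Contradiction.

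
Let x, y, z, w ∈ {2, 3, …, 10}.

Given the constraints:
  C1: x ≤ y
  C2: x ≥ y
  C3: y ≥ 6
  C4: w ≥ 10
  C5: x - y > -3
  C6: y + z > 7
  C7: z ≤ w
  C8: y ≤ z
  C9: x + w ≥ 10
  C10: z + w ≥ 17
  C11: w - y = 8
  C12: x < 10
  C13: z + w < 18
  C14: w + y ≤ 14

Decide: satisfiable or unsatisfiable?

Unsatisfiable

From constraint 4: w ≥ 10. From constraint 3: y ≥ 6. Hence w + y ≥ 16. But constraint 14 requires w + y ≤ 14, and 14 < 16. Contradiction.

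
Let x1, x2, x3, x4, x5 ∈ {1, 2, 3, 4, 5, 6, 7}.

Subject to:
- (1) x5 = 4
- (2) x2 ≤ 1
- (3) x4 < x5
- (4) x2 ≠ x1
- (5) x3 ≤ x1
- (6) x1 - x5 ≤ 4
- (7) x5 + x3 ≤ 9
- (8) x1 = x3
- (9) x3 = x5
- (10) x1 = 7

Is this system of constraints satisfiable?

Unsatisfiable

Constraint 10 fixes x1 = 7 and constraint 1 fixes x5 = 4. Constraints 8 and 9 give x1 = x3 = x5, so x1 = x5. But 7 ≠ 4 — contradiction.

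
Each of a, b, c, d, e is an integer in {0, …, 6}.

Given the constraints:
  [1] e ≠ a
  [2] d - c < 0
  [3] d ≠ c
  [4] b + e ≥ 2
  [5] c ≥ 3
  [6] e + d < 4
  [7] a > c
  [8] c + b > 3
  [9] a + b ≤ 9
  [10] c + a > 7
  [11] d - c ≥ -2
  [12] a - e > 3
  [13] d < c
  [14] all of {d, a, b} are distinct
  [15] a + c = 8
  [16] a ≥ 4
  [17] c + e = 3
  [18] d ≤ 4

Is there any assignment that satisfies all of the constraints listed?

Satisfiable

Try a = 5, b = 3, c = 3, d = 2, e = 0.
Check constraint 2: d - c = -1; constraint 4: b + e = 3. The remaining constraints are straightforward to verify.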